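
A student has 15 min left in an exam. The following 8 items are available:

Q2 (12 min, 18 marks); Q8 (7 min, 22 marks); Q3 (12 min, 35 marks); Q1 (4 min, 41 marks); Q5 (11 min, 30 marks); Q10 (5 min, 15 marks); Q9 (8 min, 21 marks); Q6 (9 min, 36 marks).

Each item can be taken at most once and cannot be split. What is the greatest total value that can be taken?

Check high-value combinations within 15 min:
- Q1+Q6: time 4+9=13, value 41+36=77
- Q1+Q5: time 4+11=15, value 41+30=71
- Q8+Q1: time 7+4=11, value 22+41=63
Best: 77 marks.

77 marks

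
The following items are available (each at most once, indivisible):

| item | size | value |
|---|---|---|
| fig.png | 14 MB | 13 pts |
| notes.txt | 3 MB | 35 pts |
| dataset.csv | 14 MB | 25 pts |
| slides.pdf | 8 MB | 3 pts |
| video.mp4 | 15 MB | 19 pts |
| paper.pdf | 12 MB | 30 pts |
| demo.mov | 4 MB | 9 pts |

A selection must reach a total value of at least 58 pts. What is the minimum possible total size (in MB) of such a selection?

Subsets with value ≥ 58, sorted by total size:
- notes.txt+paper.pdf: size 15, value 65
- notes.txt+dataset.csv: size 17, value 60
Minimum size: 15 MB.

15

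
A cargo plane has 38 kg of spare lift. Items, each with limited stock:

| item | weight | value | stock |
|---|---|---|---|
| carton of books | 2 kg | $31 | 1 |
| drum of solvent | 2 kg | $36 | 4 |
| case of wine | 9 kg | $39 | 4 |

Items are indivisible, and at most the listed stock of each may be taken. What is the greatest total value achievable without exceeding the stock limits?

$292

Top feasible selections:
- 1×carton of books + 4×drum of solvent + 3×case of wine: weight 37, value 292
- 4×drum of solvent + 3×case of wine: weight 35, value 261
- 1×carton of books + 3×drum of solvent + 3×case of wine: weight 35, value 256
- 1×carton of books + 4×drum of solvent + 2×case of wine: weight 28, value 253
Best: $292.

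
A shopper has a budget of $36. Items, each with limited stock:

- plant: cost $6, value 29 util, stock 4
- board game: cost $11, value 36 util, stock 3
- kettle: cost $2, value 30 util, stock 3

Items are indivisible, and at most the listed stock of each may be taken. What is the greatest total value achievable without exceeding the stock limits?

Best selections within cost 36 and stock limits:
- 3×plant + 1×board game + 3×kettle: cost 35, value 213
- 4×plant + 3×kettle: cost 30, value 206
- 1×plant + 2×board game + 3×kettle: cost 34, value 191
- 2×plant + 1×board game + 3×kettle: cost 29, value 184
Best: 213 util.

213 util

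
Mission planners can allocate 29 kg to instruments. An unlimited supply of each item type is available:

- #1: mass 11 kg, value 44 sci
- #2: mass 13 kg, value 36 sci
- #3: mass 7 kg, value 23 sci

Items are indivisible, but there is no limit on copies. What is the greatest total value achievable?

Best value-per-unit is #1 at 44/11; filling with it alone gives 2×44 = 88.
Optimal mix: 2×#1 + 1×#3 → mass 29, value 111.

111 sci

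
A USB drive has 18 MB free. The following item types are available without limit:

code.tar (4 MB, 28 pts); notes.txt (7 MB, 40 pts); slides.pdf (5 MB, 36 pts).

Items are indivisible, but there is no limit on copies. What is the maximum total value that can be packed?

Best value-per-unit is slides.pdf at 36/5; filling with it alone gives 3×36 = 108.
Optimal mix: 2×code.tar + 2×slides.pdf → size 18, value 128.

128 pts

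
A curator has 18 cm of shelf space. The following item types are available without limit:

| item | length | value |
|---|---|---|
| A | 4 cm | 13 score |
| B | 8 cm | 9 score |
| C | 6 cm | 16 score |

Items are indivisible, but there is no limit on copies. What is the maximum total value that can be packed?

Best value-per-unit is A at 13/4; filling with it alone gives 4×13 = 52.
Optimal mix: 3×A + 1×C → length 18, value 55.

55 score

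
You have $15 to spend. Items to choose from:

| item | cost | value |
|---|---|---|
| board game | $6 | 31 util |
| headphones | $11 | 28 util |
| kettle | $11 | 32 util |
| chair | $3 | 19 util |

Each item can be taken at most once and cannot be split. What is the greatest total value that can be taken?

51 util

Check high-value combinations within $15:
- kettle+chair: cost 11+3=14, value 32+19=51
- board game+chair: cost 6+3=9, value 31+19=50
- headphones+chair: cost 11+3=14, value 28+19=47
- kettle: cost 11, value 32
Best: 51 util.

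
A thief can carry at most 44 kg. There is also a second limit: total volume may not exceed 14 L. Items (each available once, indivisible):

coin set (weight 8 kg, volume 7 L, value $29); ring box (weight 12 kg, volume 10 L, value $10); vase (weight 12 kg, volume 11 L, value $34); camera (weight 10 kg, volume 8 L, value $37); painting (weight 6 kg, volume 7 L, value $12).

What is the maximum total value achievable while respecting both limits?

$41

Feasible sets respecting both limits:
- coin set+painting: weight 14, volume 14, value 41
- camera: weight 10, volume 8, value 37
- vase: weight 12, volume 11, value 34
- coin set: weight 8, volume 7, value 29
Best: $41.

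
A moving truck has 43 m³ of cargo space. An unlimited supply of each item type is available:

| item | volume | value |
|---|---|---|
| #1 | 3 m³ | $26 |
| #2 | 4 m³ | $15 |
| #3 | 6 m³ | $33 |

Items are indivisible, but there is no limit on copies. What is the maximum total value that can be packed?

$364

Best value-per-unit is #1 at 26/3, and filling with it alone uses volume 14×3=42. No mix of the others beats 14×26 = 364.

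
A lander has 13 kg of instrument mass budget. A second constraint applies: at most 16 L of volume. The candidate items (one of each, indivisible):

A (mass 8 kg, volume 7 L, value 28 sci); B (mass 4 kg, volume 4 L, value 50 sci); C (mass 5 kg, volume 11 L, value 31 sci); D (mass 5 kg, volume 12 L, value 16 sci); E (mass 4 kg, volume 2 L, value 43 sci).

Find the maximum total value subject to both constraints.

93 sci

Feasible sets respecting both limits:
- B+E: mass 8, volume 6, value 93
- B+C: mass 9, volume 15, value 81
- A+B: mass 12, volume 11, value 78
- C+E: mass 9, volume 13, value 74
Best: 93 sci.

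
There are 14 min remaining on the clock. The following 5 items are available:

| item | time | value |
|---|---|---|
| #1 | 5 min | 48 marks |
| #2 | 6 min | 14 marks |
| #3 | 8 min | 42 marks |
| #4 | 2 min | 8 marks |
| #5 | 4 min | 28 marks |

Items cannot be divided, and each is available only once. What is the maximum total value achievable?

90 marks

Check high-value combinations within 14 min:
- #1+#3: time 5+8=13, value 48+42=90
- #1+#4+#5: time 5+2+4=11, value 48+8+28=84
- #3+#4+#5: time 8+2+4=14, value 42+8+28=78
- #1+#5: time 5+4=9, value 48+28=76
Best: 90 marks.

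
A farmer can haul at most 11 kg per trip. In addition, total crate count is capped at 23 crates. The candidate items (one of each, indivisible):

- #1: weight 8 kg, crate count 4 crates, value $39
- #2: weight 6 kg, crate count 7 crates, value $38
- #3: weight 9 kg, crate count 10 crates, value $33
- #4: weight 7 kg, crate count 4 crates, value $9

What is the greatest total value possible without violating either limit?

Feasible sets respecting both limits:
- #1: weight 8, crate count 4, value 39
- #2: weight 6, crate count 7, value 38
- #3: weight 9, crate count 10, value 33
Best: $39.

$39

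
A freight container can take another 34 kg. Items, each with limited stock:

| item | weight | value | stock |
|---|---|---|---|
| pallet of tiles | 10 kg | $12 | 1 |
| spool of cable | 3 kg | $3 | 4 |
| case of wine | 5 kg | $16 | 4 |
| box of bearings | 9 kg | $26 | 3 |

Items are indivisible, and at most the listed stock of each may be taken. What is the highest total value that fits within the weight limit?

Top feasible selections:
- 3×case of wine + 2×box of bearings: weight 33, value 100
- 1×case of wine + 3×box of bearings: weight 32, value 94
Best: $100.

$100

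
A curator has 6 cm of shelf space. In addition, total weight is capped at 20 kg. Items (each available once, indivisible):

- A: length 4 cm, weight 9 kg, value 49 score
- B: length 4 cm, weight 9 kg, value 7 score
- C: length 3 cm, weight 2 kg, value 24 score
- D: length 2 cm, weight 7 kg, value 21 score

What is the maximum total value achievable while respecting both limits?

70 score

Feasible sets respecting both limits:
- A+D: length 6, weight 16, value 70
- A: length 4, weight 9, value 49
- C+D: length 5, weight 9, value 45
Best: 70 score.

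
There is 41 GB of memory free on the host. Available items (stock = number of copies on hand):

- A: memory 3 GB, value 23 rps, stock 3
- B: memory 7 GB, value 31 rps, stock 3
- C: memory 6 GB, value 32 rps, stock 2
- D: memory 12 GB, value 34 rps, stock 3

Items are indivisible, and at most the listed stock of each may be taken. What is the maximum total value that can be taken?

Top feasible selections:
- 2×A + 3×B + 2×C: memory 39, value 203
- 3×A + 1×B + 2×C + 1×D: memory 40, value 198
- 3×A + 2×B + 1×C + 1×D: memory 41, value 197
Best: 203 rps.

203 rps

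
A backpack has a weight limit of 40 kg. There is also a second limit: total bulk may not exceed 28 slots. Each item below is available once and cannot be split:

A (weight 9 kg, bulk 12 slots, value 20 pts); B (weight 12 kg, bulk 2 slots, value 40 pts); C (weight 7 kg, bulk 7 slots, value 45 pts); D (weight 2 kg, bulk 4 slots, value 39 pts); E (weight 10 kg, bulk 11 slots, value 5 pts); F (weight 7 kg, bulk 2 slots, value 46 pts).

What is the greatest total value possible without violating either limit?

190 pts

Feasible sets respecting both limits:
- A+B+C+D+F: weight 37, bulk 27, value 190
- B+C+D+E+F: weight 38, bulk 26, value 175
- B+C+D+F: weight 28, bulk 15, value 170
- A+B+C+F: weight 35, bulk 23, value 151
Best: 190 pts.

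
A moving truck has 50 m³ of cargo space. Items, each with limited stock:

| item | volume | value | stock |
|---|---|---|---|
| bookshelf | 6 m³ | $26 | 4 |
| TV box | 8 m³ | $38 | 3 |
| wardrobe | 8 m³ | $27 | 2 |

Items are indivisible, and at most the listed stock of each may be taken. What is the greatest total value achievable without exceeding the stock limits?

Best selections within volume 50 and stock limits:
- 3×bookshelf + 3×TV box + 1×wardrobe: volume 50, value 219
- 4×bookshelf + 3×TV box: volume 48, value 218
- 3×bookshelf + 2×TV box + 2×wardrobe: volume 50, value 208
Best: $219.

$219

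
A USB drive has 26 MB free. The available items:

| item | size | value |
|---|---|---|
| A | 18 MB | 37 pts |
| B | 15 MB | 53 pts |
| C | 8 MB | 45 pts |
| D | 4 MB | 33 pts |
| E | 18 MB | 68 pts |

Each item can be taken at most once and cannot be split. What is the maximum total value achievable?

113 pts

Check high-value combinations within 26 MB:
- C+E: size 8+18=26, value 45+68=113
- D+E: size 4+18=22, value 33+68=101
- B+C: size 15+8=23, value 53+45=98
Best: 113 pts.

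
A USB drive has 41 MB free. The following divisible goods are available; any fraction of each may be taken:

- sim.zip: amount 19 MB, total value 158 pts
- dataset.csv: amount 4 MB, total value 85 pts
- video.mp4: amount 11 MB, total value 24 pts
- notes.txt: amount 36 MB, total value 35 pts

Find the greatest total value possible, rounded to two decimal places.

Take in order of value per unit:
- dataset.csv (85/4 per unit): all 4 → value 85, running total 85.00
- sim.zip (158/19 per unit): all 19 → value 158, running total 243.00
- video.mp4 (24/11 per unit): all 11 → value 24, running total 267.00
- notes.txt (35/36 per unit): 7 of 36 → value 7×35/36 = 6.8056, running total 273.81
Total 273.81.

273.81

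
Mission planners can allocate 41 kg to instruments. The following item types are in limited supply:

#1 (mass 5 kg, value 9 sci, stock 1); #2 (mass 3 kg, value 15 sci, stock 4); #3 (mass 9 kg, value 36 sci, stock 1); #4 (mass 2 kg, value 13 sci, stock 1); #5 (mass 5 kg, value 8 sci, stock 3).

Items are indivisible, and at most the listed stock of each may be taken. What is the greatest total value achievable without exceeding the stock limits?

Top feasible selections:
- 1×#1 + 4×#2 + 1×#3 + 1×#4 + 2×#5: mass 38, value 134
- 4×#2 + 1×#3 + 1×#4 + 3×#5: mass 38, value 133
Best: 134 sci.

134 sci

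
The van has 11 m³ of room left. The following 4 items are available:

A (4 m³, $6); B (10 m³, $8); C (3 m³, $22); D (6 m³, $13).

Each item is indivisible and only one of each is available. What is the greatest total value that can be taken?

$35

Check high-value combinations within 11 m³:
- C+D: volume 3+6=9, value 22+13=35
- A+C: volume 4+3=7, value 6+22=28
- C: volume 3, value 22
Best: $35.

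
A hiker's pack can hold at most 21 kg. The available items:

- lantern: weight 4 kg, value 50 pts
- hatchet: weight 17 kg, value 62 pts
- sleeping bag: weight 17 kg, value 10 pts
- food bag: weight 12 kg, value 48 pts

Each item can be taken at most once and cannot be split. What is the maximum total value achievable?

112 pts

Check high-value combinations within 21 kg:
- lantern+hatchet: weight 4+17=21, value 50+62=112
- lantern+food bag: weight 4+12=16, value 50+48=98
- hatchet: weight 17, value 62
- lantern+sleeping bag: weight 4+17=21, value 50+10=60
Best: 112 pts.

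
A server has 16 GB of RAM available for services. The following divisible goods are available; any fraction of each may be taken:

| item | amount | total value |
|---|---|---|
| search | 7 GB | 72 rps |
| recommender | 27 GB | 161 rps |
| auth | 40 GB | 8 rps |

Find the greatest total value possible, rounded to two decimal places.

Take in order of value per unit:
- search (72/7 per unit): all 7 → value 72, running total 72.00
- recommender (161/27 per unit): 9 of 27 → value 9×161/27 = 53.6667, running total 125.67
Total 125.67.

125.67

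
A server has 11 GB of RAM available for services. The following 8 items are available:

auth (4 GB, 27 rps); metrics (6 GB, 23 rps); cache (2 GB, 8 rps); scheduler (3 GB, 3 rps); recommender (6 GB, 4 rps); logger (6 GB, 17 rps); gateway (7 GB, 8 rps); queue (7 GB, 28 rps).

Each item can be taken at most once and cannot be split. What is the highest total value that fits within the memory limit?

55 rps

Check high-value combinations within 11 GB:
- auth+queue: memory 4+7=11, value 27+28=55
- auth+metrics: memory 4+6=10, value 27+23=50
- auth+logger: memory 4+6=10, value 27+17=44
- auth+cache+scheduler: memory 4+2+3=9, value 27+8+3=38
- cache+queue: memory 2+7=9, value 8+28=36
Best: 55 rps.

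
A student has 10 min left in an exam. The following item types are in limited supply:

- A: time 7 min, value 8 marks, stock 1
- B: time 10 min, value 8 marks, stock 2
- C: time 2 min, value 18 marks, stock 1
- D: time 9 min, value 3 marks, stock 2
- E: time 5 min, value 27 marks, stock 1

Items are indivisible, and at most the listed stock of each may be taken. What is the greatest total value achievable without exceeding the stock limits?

Best selections within time 10 and stock limits:
- 1×C + 1×E: time 7, value 45
- 1×E: time 5, value 27
- 1×A + 1×C: time 9, value 26
- 1×C: time 2, value 18
Best: 45 marks.

45 marks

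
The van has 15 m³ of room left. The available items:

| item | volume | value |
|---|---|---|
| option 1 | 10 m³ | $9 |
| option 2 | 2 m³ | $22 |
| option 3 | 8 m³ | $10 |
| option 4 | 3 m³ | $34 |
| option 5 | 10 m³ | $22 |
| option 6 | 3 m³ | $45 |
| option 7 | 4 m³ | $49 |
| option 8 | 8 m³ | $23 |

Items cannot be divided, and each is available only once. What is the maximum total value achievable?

Check high-value combinations within 15 m³:
- option 2+option 4+option 6+option 7: volume 2+3+3+4=12, value 22+34+45+49=150
- option 4+option 6+option 7: volume 3+3+4=10, value 34+45+49=128
- option 6+option 7+option 8: volume 3+4+8=15, value 45+49+23=117
- option 2+option 6+option 7: volume 2+3+4=9, value 22+45+49=116
Best: $150.

$150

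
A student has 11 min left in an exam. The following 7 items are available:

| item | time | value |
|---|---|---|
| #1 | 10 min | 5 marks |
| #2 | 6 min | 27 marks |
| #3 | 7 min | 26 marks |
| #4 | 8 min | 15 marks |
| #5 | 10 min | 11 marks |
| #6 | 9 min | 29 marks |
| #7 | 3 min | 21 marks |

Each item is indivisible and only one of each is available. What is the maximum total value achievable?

This is a 0/1 knapsack; check combinations near the capacity.
- #2+#7: time 6+3=9, value 27+21=48
- #3+#7: time 7+3=10, value 26+21=47
- #4+#7: time 8+3=11, value 15+21=36
- #6: time 9, value 29
- #2: time 6, value 27
Best: 48 marks.

48 marks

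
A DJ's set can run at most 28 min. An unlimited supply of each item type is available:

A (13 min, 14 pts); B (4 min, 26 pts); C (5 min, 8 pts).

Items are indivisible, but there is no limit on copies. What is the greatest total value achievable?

Best value-per-unit is B at 26/4, and filling with it alone uses duration 7×4=28. No mix of the others beats 7×26 = 182.

182 pts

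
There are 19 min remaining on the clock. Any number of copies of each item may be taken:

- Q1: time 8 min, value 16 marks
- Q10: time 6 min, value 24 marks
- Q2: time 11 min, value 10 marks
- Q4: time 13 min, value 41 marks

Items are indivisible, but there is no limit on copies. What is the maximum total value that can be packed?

72 marks

Best value-per-unit is Q10 at 24/6, and filling with it alone uses time 3×6=18. No mix of the others beats 3×24 = 72.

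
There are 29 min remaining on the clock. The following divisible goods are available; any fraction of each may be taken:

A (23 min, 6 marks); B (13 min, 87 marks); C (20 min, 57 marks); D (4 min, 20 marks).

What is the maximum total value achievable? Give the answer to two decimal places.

141.20

Take in order of value per unit:
- B (87/13 per unit): all 13 → value 87, running total 87.00
- D (20/4 per unit): all 4 → value 20, running total 107.00
- C (57/20 per unit): 12 of 20 → value 12×57/20 = 34.2000, running total 141.20
Total 141.20.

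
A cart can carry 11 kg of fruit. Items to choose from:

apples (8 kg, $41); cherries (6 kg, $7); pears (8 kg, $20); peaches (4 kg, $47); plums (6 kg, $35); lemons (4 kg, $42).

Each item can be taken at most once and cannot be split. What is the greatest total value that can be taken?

$89

Check high-value combinations within 11 kg:
- peaches+lemons: weight 4+4=8, value 47+42=89
- peaches+plums: weight 4+6=10, value 47+35=82
- plums+lemons: weight 6+4=10, value 35+42=77
- cherries+peaches: weight 6+4=10, value 7+47=54
Best: $89.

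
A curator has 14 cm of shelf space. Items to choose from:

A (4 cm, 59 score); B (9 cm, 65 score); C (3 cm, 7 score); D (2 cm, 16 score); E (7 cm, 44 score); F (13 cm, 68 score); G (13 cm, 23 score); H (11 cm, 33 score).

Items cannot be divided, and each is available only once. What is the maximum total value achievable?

This is a 0/1 knapsack; check combinations near the capacity.
- A+B: length 4+9=13, value 59+65=124
- A+D+E: length 4+2+7=13, value 59+16+44=119
- A+C+E: length 4+3+7=14, value 59+7+44=110
Best: 124 score.

124 score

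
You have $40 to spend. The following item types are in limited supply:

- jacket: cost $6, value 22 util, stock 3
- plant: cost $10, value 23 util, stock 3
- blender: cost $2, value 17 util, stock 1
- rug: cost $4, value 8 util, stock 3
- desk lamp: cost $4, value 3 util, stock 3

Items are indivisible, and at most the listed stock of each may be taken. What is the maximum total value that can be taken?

Top feasible selections:
- 3×jacket + 2×plant + 1×blender: cost 40, value 129
- 3×jacket + 1×plant + 1×blender + 2×rug: cost 38, value 122
Best: 129 util.

129 util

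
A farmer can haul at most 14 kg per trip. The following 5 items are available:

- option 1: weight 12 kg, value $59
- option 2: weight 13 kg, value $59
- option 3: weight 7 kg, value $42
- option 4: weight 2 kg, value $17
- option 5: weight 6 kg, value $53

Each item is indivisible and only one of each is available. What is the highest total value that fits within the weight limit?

This is a 0/1 knapsack; check combinations near the capacity.
- option 3+option 5: weight 7+6=13, value 42+53=95
- option 1+option 4: weight 12+2=14, value 59+17=76
- option 4+option 5: weight 2+6=8, value 17+53=70
- option 3+option 4: weight 7+2=9, value 42+17=59
Best: $95.

$95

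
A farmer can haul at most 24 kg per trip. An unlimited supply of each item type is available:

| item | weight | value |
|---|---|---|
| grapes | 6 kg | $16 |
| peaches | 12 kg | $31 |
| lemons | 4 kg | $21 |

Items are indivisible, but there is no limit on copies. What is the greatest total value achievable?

$126

Best value-per-unit is lemons at 21/4, and filling with it alone uses weight 6×4=24. No mix of the others beats 6×21 = 126.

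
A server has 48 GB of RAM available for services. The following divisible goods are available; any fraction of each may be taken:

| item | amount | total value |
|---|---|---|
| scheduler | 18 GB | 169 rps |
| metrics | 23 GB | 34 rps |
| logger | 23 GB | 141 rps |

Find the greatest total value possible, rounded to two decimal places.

Take in order of value per unit:
- scheduler (169/18 per unit): all 18 → value 169, running total 169.00
- logger (141/23 per unit): all 23 → value 141, running total 310.00
- metrics (34/23 per unit): 7 of 23 → value 7×34/23 = 10.3478, running total 320.35
Total 320.35.

320.35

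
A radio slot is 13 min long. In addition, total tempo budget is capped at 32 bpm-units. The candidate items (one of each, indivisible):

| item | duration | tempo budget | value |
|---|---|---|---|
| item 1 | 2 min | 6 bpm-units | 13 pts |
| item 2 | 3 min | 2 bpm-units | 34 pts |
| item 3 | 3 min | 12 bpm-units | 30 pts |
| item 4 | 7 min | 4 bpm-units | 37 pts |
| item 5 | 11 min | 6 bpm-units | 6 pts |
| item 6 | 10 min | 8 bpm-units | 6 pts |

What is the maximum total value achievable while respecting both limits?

Feasible sets respecting both limits:
- item 2+item 3+item 4: duration 13, tempo budget 18, value 101
- item 1+item 2+item 4: duration 12, tempo budget 12, value 84
- item 1+item 3+item 4: duration 12, tempo budget 22, value 80
Best: 101 pts.

101 pts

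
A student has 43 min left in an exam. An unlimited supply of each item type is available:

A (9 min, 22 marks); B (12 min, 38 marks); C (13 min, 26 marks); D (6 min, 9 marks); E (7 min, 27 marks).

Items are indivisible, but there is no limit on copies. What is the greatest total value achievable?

162 marks

Best value-per-unit is E at 27/7, and filling with it alone uses time 6×7=42. No mix of the others beats 6×27 = 162.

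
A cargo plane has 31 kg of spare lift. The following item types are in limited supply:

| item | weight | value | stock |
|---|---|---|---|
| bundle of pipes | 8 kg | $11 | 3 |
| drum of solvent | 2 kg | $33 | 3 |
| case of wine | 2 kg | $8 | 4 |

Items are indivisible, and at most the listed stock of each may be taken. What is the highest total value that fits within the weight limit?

Best selections within weight 31 and stock limits:
- 2×bundle of pipes + 3×drum of solvent + 4×case of wine: weight 30, value 153
- 2×bundle of pipes + 3×drum of solvent + 3×case of wine: weight 28, value 145
- 1×bundle of pipes + 3×drum of solvent + 4×case of wine: weight 22, value 142
- 2×bundle of pipes + 3×drum of solvent + 2×case of wine: weight 26, value 137
Best: $153.

$153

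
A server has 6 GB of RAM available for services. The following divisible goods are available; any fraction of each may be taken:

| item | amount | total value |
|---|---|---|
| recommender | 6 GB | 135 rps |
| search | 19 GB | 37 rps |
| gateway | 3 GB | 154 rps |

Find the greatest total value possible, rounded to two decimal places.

Take in order of value per unit:
- gateway (154/3 per unit): all 3 → value 154, running total 154.00
- recommender (135/6 per unit): 3 of 6 → value 3×135/6 = 67.5000, running total 221.50
Total 221.50.

221.50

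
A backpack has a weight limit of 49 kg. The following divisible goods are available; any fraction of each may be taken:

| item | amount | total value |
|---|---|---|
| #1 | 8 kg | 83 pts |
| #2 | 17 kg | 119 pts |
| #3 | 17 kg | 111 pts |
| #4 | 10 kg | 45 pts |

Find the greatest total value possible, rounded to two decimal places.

344.50

Take in order of value per unit:
- #1 (83/8 per unit): all 8 → value 83, running total 83.00
- #2 (119/17 per unit): all 17 → value 119, running total 202.00
- #3 (111/17 per unit): all 17 → value 111, running total 313.00
- #4 (45/10 per unit): 7 of 10 → value 7×45/10 = 31.5000, running total 344.50
Total 344.50.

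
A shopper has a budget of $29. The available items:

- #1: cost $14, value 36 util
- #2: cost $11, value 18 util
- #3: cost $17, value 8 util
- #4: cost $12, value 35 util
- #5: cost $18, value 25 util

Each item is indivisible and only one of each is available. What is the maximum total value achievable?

71 util

Check high-value combinations within $29:
- #1+#4: cost 14+12=26, value 36+35=71
- #1+#2: cost 14+11=25, value 36+18=54
- #2+#4: cost 11+12=23, value 18+35=53
- #3+#4: cost 17+12=29, value 8+35=43
Best: 71 util.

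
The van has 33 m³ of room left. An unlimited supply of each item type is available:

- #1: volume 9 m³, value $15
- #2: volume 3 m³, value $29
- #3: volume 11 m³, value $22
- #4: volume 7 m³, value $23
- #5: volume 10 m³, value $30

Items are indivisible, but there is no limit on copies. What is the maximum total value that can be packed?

Best value-per-unit is #2 at 29/3, and filling with it alone uses volume 11×3=33. No mix of the others beats 11×29 = 319.

$319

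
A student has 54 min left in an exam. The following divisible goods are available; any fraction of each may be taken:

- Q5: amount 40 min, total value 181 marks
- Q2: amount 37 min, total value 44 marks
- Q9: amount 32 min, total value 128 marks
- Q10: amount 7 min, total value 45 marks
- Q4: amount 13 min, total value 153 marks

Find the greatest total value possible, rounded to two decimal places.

351.85

Take in order of value per unit:
- Q4 (153/13 per unit): all 13 → value 153, running total 153.00
- Q10 (45/7 per unit): all 7 → value 45, running total 198.00
- Q5 (181/40 per unit): 34 of 40 → value 34×181/40 = 153.8500, running total 351.85
Total 351.85.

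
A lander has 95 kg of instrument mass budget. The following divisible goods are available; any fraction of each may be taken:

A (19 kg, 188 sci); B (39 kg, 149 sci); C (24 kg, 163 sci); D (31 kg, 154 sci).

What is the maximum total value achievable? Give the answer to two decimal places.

Take in order of value per unit:
- A (188/19 per unit): all 19 → value 188, running total 188.00
- C (163/24 per unit): all 24 → value 163, running total 351.00
- D (154/31 per unit): all 31 → value 154, running total 505.00
- B (149/39 per unit): 21 of 39 → value 21×149/39 = 80.2308, running total 585.23
Total 585.23.

585.23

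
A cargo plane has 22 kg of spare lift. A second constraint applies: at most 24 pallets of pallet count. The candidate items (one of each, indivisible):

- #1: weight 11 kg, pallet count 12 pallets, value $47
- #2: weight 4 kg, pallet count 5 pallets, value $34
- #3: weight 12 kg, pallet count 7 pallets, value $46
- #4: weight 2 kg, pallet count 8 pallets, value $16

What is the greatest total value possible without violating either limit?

$96

Feasible sets respecting both limits:
- #2+#3+#4: weight 18, pallet count 20, value 96
- #1+#2: weight 15, pallet count 17, value 81
- #2+#3: weight 16, pallet count 12, value 80
- #1+#4: weight 13, pallet count 20, value 63
Best: $96.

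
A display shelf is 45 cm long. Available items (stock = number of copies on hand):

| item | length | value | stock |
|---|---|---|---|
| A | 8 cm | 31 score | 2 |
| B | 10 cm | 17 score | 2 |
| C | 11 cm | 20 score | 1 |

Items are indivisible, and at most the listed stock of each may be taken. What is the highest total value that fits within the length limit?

99 score

Best selections within length 45 and stock limits:
- 2×A + 1×B + 1×C: length 37, value 99
- 2×A + 2×B: length 36, value 96
- 1×A + 2×B + 1×C: length 39, value 85
- 2×A + 1×C: length 27, value 82
Best: 99 score.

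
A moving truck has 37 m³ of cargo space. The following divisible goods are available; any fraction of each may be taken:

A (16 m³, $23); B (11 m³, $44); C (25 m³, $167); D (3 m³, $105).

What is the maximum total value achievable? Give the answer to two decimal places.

308.00

Take in order of value per unit:
- D (105/3 per unit): all 3 → value 105, running total 105.00
- C (167/25 per unit): all 25 → value 167, running total 272.00
- B (44/11 per unit): 9 of 11 → value 9×44/11 = 36.0000, running total 308.00
Total 308.00.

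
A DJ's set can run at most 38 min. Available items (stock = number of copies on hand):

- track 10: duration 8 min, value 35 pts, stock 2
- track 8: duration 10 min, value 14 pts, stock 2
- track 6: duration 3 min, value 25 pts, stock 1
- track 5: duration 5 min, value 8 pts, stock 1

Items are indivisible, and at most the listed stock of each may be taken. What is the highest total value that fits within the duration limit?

117 pts

Top feasible selections:
- 2×track 10 + 1×track 8 + 1×track 6 + 1×track 5: duration 34, value 117
- 2×track 10 + 1×track 8 + 1×track 6: duration 29, value 109
- 2×track 10 + 1×track 6 + 1×track 5: duration 24, value 103
Best: 117 pts.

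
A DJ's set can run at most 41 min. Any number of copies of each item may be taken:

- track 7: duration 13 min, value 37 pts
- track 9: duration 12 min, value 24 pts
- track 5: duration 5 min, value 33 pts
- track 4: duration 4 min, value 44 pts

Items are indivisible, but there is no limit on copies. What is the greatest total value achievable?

Best value-per-unit is track 4 at 44/4, and filling with it alone uses duration 10×4=40. No mix of the others beats 10×44 = 440.

440 pts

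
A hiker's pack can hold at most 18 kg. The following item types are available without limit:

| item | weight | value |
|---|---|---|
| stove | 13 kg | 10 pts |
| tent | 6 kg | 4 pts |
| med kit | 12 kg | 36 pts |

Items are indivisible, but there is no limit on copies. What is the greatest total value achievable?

Best value-per-unit is med kit at 36/12; filling with it alone gives 1×36 = 36.
Optimal mix: 1×tent + 1×med kit → weight 18, value 40.

40 pts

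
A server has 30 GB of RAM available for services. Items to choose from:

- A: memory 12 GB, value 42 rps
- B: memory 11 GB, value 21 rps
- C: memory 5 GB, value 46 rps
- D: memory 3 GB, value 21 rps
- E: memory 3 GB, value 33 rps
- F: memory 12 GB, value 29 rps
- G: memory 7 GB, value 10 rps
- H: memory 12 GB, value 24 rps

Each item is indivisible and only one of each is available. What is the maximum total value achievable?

152 rps

This is a 0/1 knapsack; check combinations near the capacity.
- A+C+D+E+G: memory 12+5+3+3+7=30, value 42+46+21+33+10=152
- A+C+D+E: memory 12+5+3+3=23, value 42+46+21+33=142
- C+D+E+F+G: memory 5+3+3+12+7=30, value 46+21+33+29+10=139
- C+D+E+G+H: memory 5+3+3+7+12=30, value 46+21+33+10+24=134
Best: 152 rps.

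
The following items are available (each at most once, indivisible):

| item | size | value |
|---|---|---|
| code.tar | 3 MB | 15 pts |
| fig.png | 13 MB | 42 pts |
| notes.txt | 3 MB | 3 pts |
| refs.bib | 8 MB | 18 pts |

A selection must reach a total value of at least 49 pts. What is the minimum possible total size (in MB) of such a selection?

16

Subsets with value ≥ 49, sorted by total size:
- code.tar+fig.png: size 16, value 57
- code.tar+fig.png+notes.txt: size 19, value 60
Minimum size: 16 MB.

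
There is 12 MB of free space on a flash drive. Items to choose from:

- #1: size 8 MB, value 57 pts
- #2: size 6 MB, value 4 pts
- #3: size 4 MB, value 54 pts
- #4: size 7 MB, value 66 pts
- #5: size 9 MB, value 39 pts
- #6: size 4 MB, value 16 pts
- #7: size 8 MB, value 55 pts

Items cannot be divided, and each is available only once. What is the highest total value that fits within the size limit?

120 pts

This is a 0/1 knapsack; check combinations near the capacity.
- #3+#4: size 4+7=11, value 54+66=120
- #1+#3: size 8+4=12, value 57+54=111
- #3+#7: size 4+8=12, value 54+55=109
Best: 120 pts.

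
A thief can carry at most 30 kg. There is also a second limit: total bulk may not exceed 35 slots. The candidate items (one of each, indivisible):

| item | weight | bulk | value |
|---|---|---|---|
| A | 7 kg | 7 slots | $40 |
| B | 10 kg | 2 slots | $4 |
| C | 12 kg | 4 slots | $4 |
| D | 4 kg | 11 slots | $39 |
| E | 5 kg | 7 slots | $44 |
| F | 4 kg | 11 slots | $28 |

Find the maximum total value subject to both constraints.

$127

Feasible sets respecting both limits:
- A+B+D+E: weight 26, bulk 27, value 127
- A+C+D+E: weight 28, bulk 29, value 127
- A+D+E: weight 16, bulk 25, value 123
- A+B+E+F: weight 26, bulk 27, value 116
Best: $127.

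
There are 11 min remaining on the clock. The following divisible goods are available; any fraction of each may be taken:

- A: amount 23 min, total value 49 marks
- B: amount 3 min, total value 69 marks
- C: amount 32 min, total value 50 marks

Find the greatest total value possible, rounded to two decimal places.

Take in order of value per unit:
- B (69/3 per unit): all 3 → value 69, running total 69.00
- A (49/23 per unit): 8 of 23 → value 8×49/23 = 17.0435, running total 86.04
Total 86.04.

86.04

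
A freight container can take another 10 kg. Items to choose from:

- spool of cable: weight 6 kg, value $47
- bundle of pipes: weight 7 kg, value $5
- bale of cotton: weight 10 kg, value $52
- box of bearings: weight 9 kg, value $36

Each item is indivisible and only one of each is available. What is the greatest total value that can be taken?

Check high-value combinations within 10 kg:
- bale of cotton: weight 10, value 52
- spool of cable: weight 6, value 47
- box of bearings: weight 9, value 36
- bundle of pipes: weight 7, value 5
Best: $52.

$52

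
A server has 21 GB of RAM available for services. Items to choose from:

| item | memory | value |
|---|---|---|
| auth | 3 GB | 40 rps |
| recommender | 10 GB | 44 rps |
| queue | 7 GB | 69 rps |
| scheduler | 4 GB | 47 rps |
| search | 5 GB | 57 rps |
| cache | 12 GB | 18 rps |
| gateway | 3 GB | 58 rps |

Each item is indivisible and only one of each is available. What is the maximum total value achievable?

231 rps

This is a 0/1 knapsack; check combinations near the capacity.
- queue+scheduler+search+gateway: memory 7+4+5+3=19, value 69+47+57+58=231
- auth+queue+search+gateway: memory 3+7+5+3=18, value 40+69+57+58=224
- auth+queue+scheduler+gateway: memory 3+7+4+3=17, value 40+69+47+58=214
- auth+queue+scheduler+search: memory 3+7+4+5=19, value 40+69+47+57=213
Best: 231 rps.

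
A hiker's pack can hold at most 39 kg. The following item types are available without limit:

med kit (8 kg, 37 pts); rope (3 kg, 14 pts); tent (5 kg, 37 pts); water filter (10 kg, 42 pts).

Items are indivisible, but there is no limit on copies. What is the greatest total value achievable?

Best value-per-unit is tent at 37/5; filling with it alone gives 7×37 = 259.
Optimal mix: 1×rope + 7×tent → weight 38, value 273.

273 pts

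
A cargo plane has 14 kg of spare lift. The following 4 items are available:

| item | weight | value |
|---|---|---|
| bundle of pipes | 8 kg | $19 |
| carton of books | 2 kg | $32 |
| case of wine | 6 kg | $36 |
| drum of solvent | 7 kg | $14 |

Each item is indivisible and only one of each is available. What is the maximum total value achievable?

This is a 0/1 knapsack; check combinations near the capacity.
- carton of books+case of wine: weight 2+6=8, value 32+36=68
- bundle of pipes+case of wine: weight 8+6=14, value 19+36=55
- bundle of pipes+carton of books: weight 8+2=10, value 19+32=51
- case of wine+drum of solvent: weight 6+7=13, value 36+14=50
- carton of books+drum of solvent: weight 2+7=9, value 32+14=46
Best: $68.

$68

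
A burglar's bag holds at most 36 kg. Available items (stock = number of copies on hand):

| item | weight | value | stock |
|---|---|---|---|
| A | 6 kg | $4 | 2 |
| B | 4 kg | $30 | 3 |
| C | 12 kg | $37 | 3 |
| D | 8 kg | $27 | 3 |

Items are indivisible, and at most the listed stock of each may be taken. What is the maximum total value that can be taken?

$171

Top feasible selections:
- 3×B + 3×D: weight 36, value 171
- 3×B + 2×C: weight 36, value 164
Best: $171.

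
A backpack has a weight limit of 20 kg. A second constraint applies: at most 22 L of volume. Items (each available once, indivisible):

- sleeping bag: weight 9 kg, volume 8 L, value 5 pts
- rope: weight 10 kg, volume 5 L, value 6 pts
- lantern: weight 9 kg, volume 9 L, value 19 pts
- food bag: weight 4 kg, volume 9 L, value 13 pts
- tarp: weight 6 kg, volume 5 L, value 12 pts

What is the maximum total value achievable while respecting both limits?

Feasible sets respecting both limits:
- lantern+food bag: weight 13, volume 18, value 32
- lantern+tarp: weight 15, volume 14, value 31
- rope+food bag+tarp: weight 20, volume 19, value 31
- sleeping bag+food bag+tarp: weight 19, volume 22, value 30
Best: 32 pts.

32 pts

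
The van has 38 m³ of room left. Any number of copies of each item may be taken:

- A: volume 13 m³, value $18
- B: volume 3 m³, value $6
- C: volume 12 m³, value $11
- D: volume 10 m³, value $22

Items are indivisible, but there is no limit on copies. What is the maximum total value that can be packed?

$80

Best value-per-unit is D at 22/10; filling with it alone gives 3×22 = 66.
Optimal mix: 6×B + 2×D → volume 38, value 80.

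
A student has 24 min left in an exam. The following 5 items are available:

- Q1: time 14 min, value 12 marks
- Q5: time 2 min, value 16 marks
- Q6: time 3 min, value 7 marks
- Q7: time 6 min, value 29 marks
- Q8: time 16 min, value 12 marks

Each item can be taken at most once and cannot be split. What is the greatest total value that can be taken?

57 marks

This is a 0/1 knapsack; check combinations near the capacity.
- Q1+Q5+Q7: time 14+2+6=22, value 12+16+29=57
- Q5+Q7+Q8: time 2+6+16=24, value 16+29+12=57
- Q5+Q6+Q7: time 2+3+6=11, value 16+7+29=52
- Q1+Q6+Q7: time 14+3+6=23, value 12+7+29=48
Best: 57 marks.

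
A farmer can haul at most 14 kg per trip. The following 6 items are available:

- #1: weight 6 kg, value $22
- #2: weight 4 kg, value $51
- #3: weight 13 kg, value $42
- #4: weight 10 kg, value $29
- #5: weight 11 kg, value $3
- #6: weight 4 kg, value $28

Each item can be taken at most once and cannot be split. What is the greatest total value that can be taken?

Check high-value combinations within 14 kg:
- #1+#2+#6: weight 6+4+4=14, value 22+51+28=101
- #2+#4: weight 4+10=14, value 51+29=80
- #2+#6: weight 4+4=8, value 51+28=79
- #1+#2: weight 6+4=10, value 22+51=73
- #4+#6: weight 10+4=14, value 29+28=57
Best: $101.

$101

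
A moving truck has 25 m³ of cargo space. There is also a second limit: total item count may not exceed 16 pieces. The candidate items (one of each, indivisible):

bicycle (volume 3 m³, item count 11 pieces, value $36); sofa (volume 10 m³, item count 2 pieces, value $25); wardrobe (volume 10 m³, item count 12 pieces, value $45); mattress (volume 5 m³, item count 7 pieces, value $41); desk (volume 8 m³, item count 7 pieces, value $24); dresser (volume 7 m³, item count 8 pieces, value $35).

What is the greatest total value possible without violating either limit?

$90

Feasible sets respecting both limits:
- sofa+mattress+desk: volume 23, item count 16, value 90
- mattress+dresser: volume 12, item count 15, value 76
- sofa+wardrobe: volume 20, item count 14, value 70
Best: $90.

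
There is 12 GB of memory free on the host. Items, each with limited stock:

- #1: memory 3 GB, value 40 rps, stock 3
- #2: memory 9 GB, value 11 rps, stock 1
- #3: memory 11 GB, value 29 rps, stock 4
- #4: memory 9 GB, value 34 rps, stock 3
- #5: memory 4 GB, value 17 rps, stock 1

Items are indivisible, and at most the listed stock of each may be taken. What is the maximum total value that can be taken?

120 rps

Top feasible selections:
- 3×#1: memory 9, value 120
- 2×#1 + 1×#5: memory 10, value 97
Best: 120 rps.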